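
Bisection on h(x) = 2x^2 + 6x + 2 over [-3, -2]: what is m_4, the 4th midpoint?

-2.5625

m = -2.5, h(m) = -0.5 (−); new bracket [-3, -2.5]
m = -2.75, h(m) = 0.625 (+); new bracket [-2.75, -2.5]
m = -2.625, h(m) = 0.03125 (+); new bracket [-2.625, -2.5]
m = -2.5625, h(m) = -0.2422 (−); new bracket [-2.625, -2.5625]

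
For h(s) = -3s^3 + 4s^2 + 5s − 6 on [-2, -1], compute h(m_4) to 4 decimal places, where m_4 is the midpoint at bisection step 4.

1.1111

h(-1.5) = 5.625 > 0, so the root lies in [-1.5, -1]
h(-1.25) = -0.140625 < 0, so the root lies in [-1.5, -1.25]
h(-1.375) = 2.486328 > 0, so the root lies in [-1.375, -1.25]
h(-1.3125) = 1.1111 > 0, so the root lies in [-1.3125, -1.25]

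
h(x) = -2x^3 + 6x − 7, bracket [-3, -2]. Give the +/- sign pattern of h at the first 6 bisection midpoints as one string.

m = -2.5, h(m) = 9.25 (+); new bracket [-2.5, -2]
m = -2.25, h(m) = 2.28125 (+); new bracket [-2.25, -2]
m = -2.125, h(m) = -0.558594 (−); new bracket [-2.25, -2.125]
m = -2.1875, h(m) = 0.8101 (+); new bracket [-2.1875, -2.125]
m = -2.15625, h(m) = 0.1131 (+); new bracket [-2.15625, -2.125]
m = -2.140625, h(m) = -0.2259 (−); new bracket [-2.15625, -2.140625]

++-++-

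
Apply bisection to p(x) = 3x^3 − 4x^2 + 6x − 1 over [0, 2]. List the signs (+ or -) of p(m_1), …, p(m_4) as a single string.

midpoint 1: p = 4 > 0 → [0, 1]
midpoint 0.5: p = 1.375 > 0 → [0, 0.5]
midpoint 0.25: p = 0.296875 > 0 → [0, 0.25]
midpoint 0.125: p = -0.3066 < 0 → [0.125, 0.25]

+++-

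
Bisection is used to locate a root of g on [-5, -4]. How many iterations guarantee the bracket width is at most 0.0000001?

24

Width after n steps is 1/2^n. Need 2^n ≥ 1/0.0000001 = 10000000.
2^23 = 8388608 < 10000000 ≤ 2^24 = 16777216, so n = 24.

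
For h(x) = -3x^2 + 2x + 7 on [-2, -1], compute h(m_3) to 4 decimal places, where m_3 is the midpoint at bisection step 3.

0.9531

m = -1.5, h(m) = -2.75 (−); new bracket [-1.5, -1]
m = -1.25, h(m) = -0.1875 (−); new bracket [-1.25, -1]
m = -1.125, h(m) = 0.953125 (+); new bracket [-1.25, -1.125]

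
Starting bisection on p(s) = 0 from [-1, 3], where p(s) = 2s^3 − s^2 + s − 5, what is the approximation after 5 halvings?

1.375

m = 1, p(m) = -3 (−); new bracket [1, 3]
m = 2, p(m) = 9 (+); new bracket [1, 2]
m = 1.5, p(m) = 1 (+); new bracket [1, 1.5]
m = 1.25, p(m) = -1.4062 (−); new bracket [1.25, 1.5]
m = 1.375, p(m) = -0.3164 (−); new bracket [1.375, 1.5]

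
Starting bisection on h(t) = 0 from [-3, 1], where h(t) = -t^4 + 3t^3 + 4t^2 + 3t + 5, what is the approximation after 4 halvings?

t = -1 gives h = 2, positive; keep [-3, -1]
t = -2 gives h = -25, negative; keep [-2, -1]
t = -1.5 gives h = -5.6875, negative; keep [-1.5, -1]
t = -1.25 gives h = -0.8008, negative; keep [-1.25, -1]

-1.25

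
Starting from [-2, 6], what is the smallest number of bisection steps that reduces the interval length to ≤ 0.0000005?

Width after n steps is 8/2^n. Need 2^n ≥ 8/0.0000005 = 16000000.
2^23 = 8388608 < 16000000 ≤ 2^24 = 16777216, so n = 24.

24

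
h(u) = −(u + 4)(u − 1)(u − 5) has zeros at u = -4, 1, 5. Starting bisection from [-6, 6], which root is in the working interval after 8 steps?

h(0) = -20 < 0, so the root lies in [-6, 0]
h(-3) = -32 < 0, so the root lies in [-6, -3]
h(-4.5) = 26.125 > 0, so the root lies in [-4.5, -3]
h(-3.75) = -10.3906 < 0, so the root lies in [-4.5, -3.75]
h(-4.125) = 5.8457 > 0, so the root lies in [-4.125, -3.75]
h(-3.9375) = -2.7581 < 0, so the root lies in [-4.125, -3.9375]
h(-4.03125) = 1.42 > 0, so the root lies in [-4.03125, -3.9375]
h(-3.984375) = -0.6997 < 0, so the root lies in [-4.03125, -3.984375]

-4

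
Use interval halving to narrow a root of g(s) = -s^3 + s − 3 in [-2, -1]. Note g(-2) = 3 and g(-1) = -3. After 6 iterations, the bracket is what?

[-1.671875, -1.65625]

s = -1.5 gives g = -1.125, negative; keep [-2, -1.5]
s = -1.75 gives g = 0.609375, positive; keep [-1.75, -1.5]
s = -1.625 gives g = -0.333984, negative; keep [-1.75, -1.625]
s = -1.6875 gives g = 0.1179, positive; keep [-1.6875, -1.625]
s = -1.65625 gives g = -0.1129, negative; keep [-1.6875, -1.65625]
s = -1.671875 gives g = 0.0013, positive; keep [-1.671875, -1.65625]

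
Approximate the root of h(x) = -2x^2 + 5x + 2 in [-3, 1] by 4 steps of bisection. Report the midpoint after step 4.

-0.25

x = -1 gives h = -5, negative; keep [-1, 1]
x = 0 gives h = 2, positive; keep [-1, 0]
x = -0.5 gives h = -1, negative; keep [-0.5, 0]
x = -0.25 gives h = 0.625, positive; keep [-0.5, -0.25]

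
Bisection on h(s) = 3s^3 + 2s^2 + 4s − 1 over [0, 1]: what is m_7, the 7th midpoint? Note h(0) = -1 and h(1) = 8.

h(0.5) = 1.875 > 0, so the root lies in [0, 0.5]
h(0.25) = 0.171875 > 0, so the root lies in [0, 0.25]
h(0.125) = -0.462891 < 0, so the root lies in [0.125, 0.25]
h(0.1875) = -0.1599 < 0, so the root lies in [0.1875, 0.25]
h(0.21875) = 0.0021 > 0, so the root lies in [0.1875, 0.21875]
h(0.203125) = -0.0798 < 0, so the root lies in [0.203125, 0.21875]
h(0.2109375) = -0.0391 < 0, so the root lies in [0.2109375, 0.21875]

0.2109375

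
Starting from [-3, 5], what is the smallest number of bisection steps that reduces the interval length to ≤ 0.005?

11

Width after n steps is 8/2^n. Need 2^n ≥ 8/0.005 = 1600.
2^10 = 1024 < 1600 ≤ 2^11 = 2048, so n = 11.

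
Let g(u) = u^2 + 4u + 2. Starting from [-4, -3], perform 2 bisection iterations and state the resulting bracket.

midpoint -3.5: g = 0.25 > 0 → [-3.5, -3]
midpoint -3.25: g = -0.4375 < 0 → [-3.5, -3.25]

[-3.5, -3.25]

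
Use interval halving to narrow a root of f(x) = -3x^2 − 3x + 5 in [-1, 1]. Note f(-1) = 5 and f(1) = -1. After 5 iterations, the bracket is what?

[0.875, 0.9375]

midpoint 0: f = 5 > 0 → [0, 1]
midpoint 0.5: f = 2.75 > 0 → [0.5, 1]
midpoint 0.75: f = 1.0625 > 0 → [0.75, 1]
midpoint 0.875: f = 0.0781 > 0 → [0.875, 1]
midpoint 0.9375: f = -0.4492 < 0 → [0.875, 0.9375]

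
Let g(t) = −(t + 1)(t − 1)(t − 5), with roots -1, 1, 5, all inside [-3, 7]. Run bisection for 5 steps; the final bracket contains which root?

g(2) = 9 > 0, so the root lies in [2, 7]
g(4.5) = 9.625 > 0, so the root lies in [4.5, 7]
g(5.75) = -24.046875 < 0, so the root lies in [4.5, 5.75]
g(5.125) = -3.1582 < 0, so the root lies in [4.5, 5.125]
g(4.8125) = 4.155 > 0, so the root lies in [4.8125, 5.125]

5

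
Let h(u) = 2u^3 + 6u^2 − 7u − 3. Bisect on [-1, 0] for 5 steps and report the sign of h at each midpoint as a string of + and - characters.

h(-0.5) = 1.75 > 0, so the root lies in [-0.5, 0]
h(-0.25) = -0.90625 < 0, so the root lies in [-0.5, -0.25]
h(-0.375) = 0.363281 > 0, so the root lies in [-0.375, -0.25]
h(-0.3125) = -0.2876 < 0, so the root lies in [-0.375, -0.3125]
h(-0.34375) = 0.034 > 0, so the root lies in [-0.34375, -0.3125]

+-+-+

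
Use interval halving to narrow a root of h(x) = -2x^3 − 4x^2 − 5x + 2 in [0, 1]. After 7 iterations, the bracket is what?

[0.3046875, 0.3125]

x = 0.5 gives h = -1.75, negative; keep [0, 0.5]
x = 0.25 gives h = 0.46875, positive; keep [0.25, 0.5]
x = 0.375 gives h = -0.542969, negative; keep [0.25, 0.375]
x = 0.3125 gives h = -0.0142, negative; keep [0.25, 0.3125]
x = 0.28125 gives h = 0.2328, positive; keep [0.28125, 0.3125]
x = 0.296875 gives h = 0.1108, positive; keep [0.296875, 0.3125]
x = 0.3046875 gives h = 0.0487, positive; keep [0.3046875, 0.3125]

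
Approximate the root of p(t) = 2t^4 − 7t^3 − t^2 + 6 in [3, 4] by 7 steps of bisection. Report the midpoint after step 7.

t = 3.5 gives p = -6.25, negative; keep [3.5, 4]
t = 3.75 gives p = 18.304688, positive; keep [3.5, 3.75]
t = 3.625 gives p = 4.768066, positive; keep [3.5, 3.625]
t = 3.5625 gives p = -1.0398, negative; keep [3.5625, 3.625]
t = 3.59375 gives p = 1.7875, positive; keep [3.5625, 3.59375]
t = 3.578125 gives p = 0.3549, positive; keep [3.5625, 3.578125]
t = 3.5703125 gives p = -0.3471, negative; keep [3.5703125, 3.578125]

3.5703125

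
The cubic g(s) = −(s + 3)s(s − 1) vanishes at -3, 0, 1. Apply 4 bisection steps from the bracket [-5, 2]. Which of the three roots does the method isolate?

-3

midpoint -1.5: g = -5.625 < 0 → [-5, -1.5]
midpoint -3.25: g = 3.453125 > 0 → [-3.25, -1.5]
midpoint -2.375: g = -5.009766 < 0 → [-3.25, -2.375]
midpoint -2.8125: g = -2.0105 < 0 → [-3.25, -2.8125]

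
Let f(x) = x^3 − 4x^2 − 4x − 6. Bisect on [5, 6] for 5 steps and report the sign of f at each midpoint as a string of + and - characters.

++++-

m = 5.5, f(m) = 17.375 (+); new bracket [5, 5.5]
m = 5.25, f(m) = 7.453125 (+); new bracket [5, 5.25]
m = 5.125, f(m) = 3.048828 (+); new bracket [5, 5.125]
m = 5.0625, f(m) = 0.9807 (+); new bracket [5, 5.0625]
m = 5.03125, f(m) = -0.0205 (−); new bracket [5.03125, 5.0625]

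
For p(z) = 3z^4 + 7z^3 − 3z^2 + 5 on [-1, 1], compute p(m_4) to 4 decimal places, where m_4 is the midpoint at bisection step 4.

-0.2278

p(0) = 5 > 0, so the root lies in [-1, 0]
p(-0.5) = 3.5625 > 0, so the root lies in [-1, -0.5]
p(-0.75) = 1.308594 > 0, so the root lies in [-1, -0.75]
p(-0.875) = -0.2278 < 0, so the root lies in [-0.875, -0.75]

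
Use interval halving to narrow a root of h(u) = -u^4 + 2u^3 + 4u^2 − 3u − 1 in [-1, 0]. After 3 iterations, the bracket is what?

midpoint -0.5: h = 1.1875 > 0 → [-0.5, 0]
midpoint -0.25: h = -0.035156 < 0 → [-0.5, -0.25]
midpoint -0.375: h = 0.562256 > 0 → [-0.375, -0.25]

[-0.375, -0.25]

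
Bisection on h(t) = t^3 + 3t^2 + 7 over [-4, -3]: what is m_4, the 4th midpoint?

-3.5625

m = -3.5, h(m) = 0.875 (+); new bracket [-4, -3.5]
m = -3.75, h(m) = -3.546875 (−); new bracket [-3.75, -3.5]
m = -3.625, h(m) = -1.212891 (−); new bracket [-3.625, -3.5]
m = -3.5625, h(m) = -0.1389 (−); new bracket [-3.5625, -3.5]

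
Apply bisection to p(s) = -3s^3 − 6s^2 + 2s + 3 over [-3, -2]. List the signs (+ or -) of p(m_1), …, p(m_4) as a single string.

s = -2.5 gives p = 7.375, positive; keep [-2.5, -2]
s = -2.25 gives p = 2.296875, positive; keep [-2.25, -2]
s = -2.125 gives p = 0.443359, positive; keep [-2.125, -2]
s = -2.0625 gives p = -0.3274, negative; keep [-2.125, -2.0625]

+++-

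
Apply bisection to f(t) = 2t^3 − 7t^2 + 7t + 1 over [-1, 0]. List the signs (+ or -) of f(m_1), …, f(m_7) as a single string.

f(-0.5) = -4.5 < 0, so the root lies in [-0.5, 0]
f(-0.25) = -1.21875 < 0, so the root lies in [-0.25, 0]
f(-0.125) = 0.011719 > 0, so the root lies in [-0.25, -0.125]
f(-0.1875) = -0.5718 < 0, so the root lies in [-0.1875, -0.125]
f(-0.15625) = -0.2723 < 0, so the root lies in [-0.15625, -0.125]
f(-0.140625) = -0.1284 < 0, so the root lies in [-0.140625, -0.125]
f(-0.1328125) = -0.0578 < 0, so the root lies in [-0.1328125, -0.125]

--+----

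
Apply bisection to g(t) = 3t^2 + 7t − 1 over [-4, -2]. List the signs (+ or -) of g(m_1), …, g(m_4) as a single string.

g(-3) = 5 > 0, so the root lies in [-3, -2]
g(-2.5) = 0.25 > 0, so the root lies in [-2.5, -2]
g(-2.25) = -1.5625 < 0, so the root lies in [-2.5, -2.25]
g(-2.375) = -0.7031 < 0, so the root lies in [-2.5, -2.375]

++--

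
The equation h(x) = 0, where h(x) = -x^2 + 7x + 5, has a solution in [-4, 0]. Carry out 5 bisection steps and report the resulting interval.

[-0.75, -0.625]

x = -2 gives h = -13, negative; keep [-2, 0]
x = -1 gives h = -3, negative; keep [-1, 0]
x = -0.5 gives h = 1.25, positive; keep [-1, -0.5]
x = -0.75 gives h = -0.8125, negative; keep [-0.75, -0.5]
x = -0.625 gives h = 0.2344, positive; keep [-0.75, -0.625]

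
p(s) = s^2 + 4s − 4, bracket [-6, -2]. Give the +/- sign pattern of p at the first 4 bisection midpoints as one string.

s = -4 gives p = -4, negative; keep [-6, -4]
s = -5 gives p = 1, positive; keep [-5, -4]
s = -4.5 gives p = -1.75, negative; keep [-5, -4.5]
s = -4.75 gives p = -0.4375, negative; keep [-5, -4.75]

-+--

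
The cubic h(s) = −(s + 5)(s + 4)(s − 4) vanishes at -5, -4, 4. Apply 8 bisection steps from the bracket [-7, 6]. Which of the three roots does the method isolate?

4

m = -0.5, h(m) = 70.875 (+); new bracket [-0.5, 6]
m = 2.75, h(m) = 65.390625 (+); new bracket [2.75, 6]
m = 4.375, h(m) = -29.443359 (−); new bracket [2.75, 4.375]
m = 3.5625, h(m) = 28.3298 (+); new bracket [3.5625, 4.375]
m = 3.96875, h(m) = 2.2334 (+); new bracket [3.96875, 4.375]
m = 4.171875, h(m) = -12.8823 (−); new bracket [3.96875, 4.171875]
m = 4.0703125, h(m) = -5.1469 (−); new bracket [3.96875, 4.0703125]
m = 4.01953125, h(m) = -1.4127 (−); new bracket [3.96875, 4.01953125]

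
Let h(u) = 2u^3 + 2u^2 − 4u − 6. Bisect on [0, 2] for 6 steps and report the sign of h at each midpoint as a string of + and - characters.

--+++-

m = 1, h(m) = -6 (−); new bracket [1, 2]
m = 1.5, h(m) = -0.75 (−); new bracket [1.5, 2]
m = 1.75, h(m) = 3.84375 (+); new bracket [1.5, 1.75]
m = 1.625, h(m) = 1.3633 (+); new bracket [1.5, 1.625]
m = 1.5625, h(m) = 0.2622 (+); new bracket [1.5, 1.5625]
m = 1.53125, h(m) = -0.2548 (−); new bracket [1.53125, 1.5625]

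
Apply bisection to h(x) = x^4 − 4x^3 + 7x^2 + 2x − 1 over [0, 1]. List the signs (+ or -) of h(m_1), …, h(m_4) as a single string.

x = 0.5 gives h = 1.3125, positive; keep [0, 0.5]
x = 0.25 gives h = -0.121094, negative; keep [0.25, 0.5]
x = 0.375 gives h = 0.543213, positive; keep [0.25, 0.375]
x = 0.3125 gives h = 0.1961, positive; keep [0.25, 0.3125]

+-++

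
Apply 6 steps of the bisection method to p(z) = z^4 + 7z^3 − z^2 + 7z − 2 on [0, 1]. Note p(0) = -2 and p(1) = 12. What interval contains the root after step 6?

m = 0.5, p(m) = 2.1875 (+); new bracket [0, 0.5]
m = 0.25, p(m) = -0.199219 (−); new bracket [0.25, 0.5]
m = 0.375, p(m) = 0.873291 (+); new bracket [0.25, 0.375]
m = 0.3125, p(m) = 0.313 (+); new bracket [0.25, 0.3125]
m = 0.28125, p(m) = 0.0516 (+); new bracket [0.25, 0.28125]
m = 0.265625, p(m) = -0.075 (−); new bracket [0.265625, 0.28125]

[0.265625, 0.28125]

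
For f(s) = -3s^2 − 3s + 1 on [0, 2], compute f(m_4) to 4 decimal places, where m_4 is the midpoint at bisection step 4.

-0.5469

m = 1, f(m) = -5 (−); new bracket [0, 1]
m = 0.5, f(m) = -1.25 (−); new bracket [0, 0.5]
m = 0.25, f(m) = 0.0625 (+); new bracket [0.25, 0.5]
m = 0.375, f(m) = -0.5469 (−); new bracket [0.25, 0.375]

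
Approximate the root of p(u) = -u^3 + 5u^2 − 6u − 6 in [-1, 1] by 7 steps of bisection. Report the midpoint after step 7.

midpoint 0: p = -6 < 0 → [-1, 0]
midpoint -0.5: p = -1.625 < 0 → [-1, -0.5]
midpoint -0.75: p = 1.734375 > 0 → [-0.75, -0.5]
midpoint -0.625: p = -0.0527 < 0 → [-0.75, -0.625]
midpoint -0.6875: p = 0.8132 > 0 → [-0.6875, -0.625]
midpoint -0.65625: p = 0.3734 > 0 → [-0.65625, -0.625]
midpoint -0.640625: p = 0.1587 > 0 → [-0.640625, -0.625]

-0.640625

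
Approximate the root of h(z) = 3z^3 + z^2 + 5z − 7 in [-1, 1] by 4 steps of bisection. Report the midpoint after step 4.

h(0) = -7 < 0, so the root lies in [0, 1]
h(0.5) = -3.875 < 0, so the root lies in [0.5, 1]
h(0.75) = -1.421875 < 0, so the root lies in [0.75, 1]
h(0.875) = 0.1504 > 0, so the root lies in [0.75, 0.875]

0.875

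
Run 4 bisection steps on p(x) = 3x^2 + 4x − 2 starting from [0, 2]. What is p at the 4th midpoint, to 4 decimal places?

-0.0781

p(1) = 5 > 0, so the root lies in [0, 1]
p(0.5) = 0.75 > 0, so the root lies in [0, 0.5]
p(0.25) = -0.8125 < 0, so the root lies in [0.25, 0.5]
p(0.375) = -0.0781 < 0, so the root lies in [0.375, 0.5]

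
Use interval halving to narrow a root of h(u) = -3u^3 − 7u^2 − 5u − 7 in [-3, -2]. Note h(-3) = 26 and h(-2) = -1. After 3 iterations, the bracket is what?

[-2.125, -2]

h(-2.5) = 8.625 > 0, so the root lies in [-2.5, -2]
h(-2.25) = 2.984375 > 0, so the root lies in [-2.25, -2]
h(-2.125) = 0.802734 > 0, so the root lies in [-2.125, -2]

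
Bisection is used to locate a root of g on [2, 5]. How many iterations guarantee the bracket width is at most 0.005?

Width after n steps is 3/2^n. Need 2^n ≥ 3/0.005 = 600.
2^9 = 512 < 600 ≤ 2^10 = 1024, so n = 10.

10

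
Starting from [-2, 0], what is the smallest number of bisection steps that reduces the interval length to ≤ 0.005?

9

Width after n steps is 2/2^n. Need 2^n ≥ 2/0.005 = 400.
2^8 = 256 < 400 ≤ 2^9 = 512, so n = 9.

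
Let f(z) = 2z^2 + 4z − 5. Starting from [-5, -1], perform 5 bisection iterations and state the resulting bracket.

f(-3) = 1 > 0, so the root lies in [-3, -1]
f(-2) = -5 < 0, so the root lies in [-3, -2]
f(-2.5) = -2.5 < 0, so the root lies in [-3, -2.5]
f(-2.75) = -0.875 < 0, so the root lies in [-3, -2.75]
f(-2.875) = 0.0312 > 0, so the root lies in [-2.875, -2.75]

[-2.875, -2.75]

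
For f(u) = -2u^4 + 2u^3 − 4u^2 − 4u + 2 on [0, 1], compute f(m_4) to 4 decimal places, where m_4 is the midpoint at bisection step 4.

-0.4214

midpoint 0.5: f = -0.875 < 0 → [0, 0.5]
midpoint 0.25: f = 0.773438 > 0 → [0.25, 0.5]
midpoint 0.375: f = 0.003418 > 0 → [0.375, 0.5]
midpoint 0.4375: f = -0.4214 < 0 → [0.375, 0.4375]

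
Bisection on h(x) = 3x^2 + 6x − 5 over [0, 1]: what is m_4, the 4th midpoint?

midpoint 0.5: h = -1.25 < 0 → [0.5, 1]
midpoint 0.75: h = 1.1875 > 0 → [0.5, 0.75]
midpoint 0.625: h = -0.078125 < 0 → [0.625, 0.75]
midpoint 0.6875: h = 0.543 > 0 → [0.625, 0.6875]

0.6875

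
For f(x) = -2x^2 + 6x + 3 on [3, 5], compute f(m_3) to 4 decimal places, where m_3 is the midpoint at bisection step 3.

1.3750

midpoint 4: f = -5 < 0 → [3, 4]
midpoint 3.5: f = -0.5 < 0 → [3, 3.5]
midpoint 3.25: f = 1.375 > 0 → [3.25, 3.5]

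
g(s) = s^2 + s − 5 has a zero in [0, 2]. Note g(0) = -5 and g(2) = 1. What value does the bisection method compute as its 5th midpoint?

1.8125

m = 1, g(m) = -3 (−); new bracket [1, 2]
m = 1.5, g(m) = -1.25 (−); new bracket [1.5, 2]
m = 1.75, g(m) = -0.1875 (−); new bracket [1.75, 2]
m = 1.875, g(m) = 0.3906 (+); new bracket [1.75, 1.875]
m = 1.8125, g(m) = 0.0977 (+); new bracket [1.75, 1.8125]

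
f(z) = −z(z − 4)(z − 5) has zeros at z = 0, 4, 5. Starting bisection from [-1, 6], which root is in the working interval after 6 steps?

0

m = 2.5, f(m) = -9.375 (−); new bracket [-1, 2.5]
m = 0.75, f(m) = -10.359375 (−); new bracket [-1, 0.75]
m = -0.125, f(m) = 2.642578 (+); new bracket [-0.125, 0.75]
m = 0.3125, f(m) = -5.4016 (−); new bracket [-0.125, 0.3125]
m = 0.09375, f(m) = -1.7967 (−); new bracket [-0.125, 0.09375]
m = -0.015625, f(m) = 0.3147 (+); new bracket [-0.015625, 0.09375]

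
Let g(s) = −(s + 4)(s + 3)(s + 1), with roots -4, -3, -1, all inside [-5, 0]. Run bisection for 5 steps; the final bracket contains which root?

-1

m = -2.5, g(m) = 1.125 (+); new bracket [-2.5, 0]
m = -1.25, g(m) = 1.203125 (+); new bracket [-1.25, 0]
m = -0.625, g(m) = -3.005859 (−); new bracket [-1.25, -0.625]
m = -0.9375, g(m) = -0.3948 (−); new bracket [-1.25, -0.9375]
m = -1.09375, g(m) = 0.5194 (+); new bracket [-1.09375, -0.9375]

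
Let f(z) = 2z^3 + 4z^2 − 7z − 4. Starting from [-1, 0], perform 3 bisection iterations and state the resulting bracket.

midpoint -0.5: f = 0.25 > 0 → [-0.5, 0]
midpoint -0.25: f = -2.03125 < 0 → [-0.5, -0.25]
midpoint -0.375: f = -0.917969 < 0 → [-0.5, -0.375]

[-0.5, -0.375]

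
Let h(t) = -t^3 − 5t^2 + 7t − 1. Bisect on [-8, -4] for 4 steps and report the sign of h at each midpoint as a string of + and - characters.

-+++

m = -6, h(m) = -7 (−); new bracket [-8, -6]
m = -7, h(m) = 48 (+); new bracket [-7, -6]
m = -6.5, h(m) = 16.875 (+); new bracket [-6.5, -6]
m = -6.25, h(m) = 4.0781 (+); new bracket [-6.25, -6]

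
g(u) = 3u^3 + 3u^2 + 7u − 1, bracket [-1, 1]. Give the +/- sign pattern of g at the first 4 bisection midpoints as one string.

-++-

m = 0, g(m) = -1 (−); new bracket [0, 1]
m = 0.5, g(m) = 3.625 (+); new bracket [0, 0.5]
m = 0.25, g(m) = 0.984375 (+); new bracket [0, 0.25]
m = 0.125, g(m) = -0.0723 (−); new bracket [0.125, 0.25]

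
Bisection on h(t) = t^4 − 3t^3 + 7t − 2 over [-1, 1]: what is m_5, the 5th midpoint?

t = 0 gives h = -2, negative; keep [0, 1]
t = 0.5 gives h = 1.1875, positive; keep [0, 0.5]
t = 0.25 gives h = -0.292969, negative; keep [0.25, 0.5]
t = 0.375 gives h = 0.4866, positive; keep [0.25, 0.375]
t = 0.3125 gives h = 0.1055, positive; keep [0.25, 0.3125]

0.3125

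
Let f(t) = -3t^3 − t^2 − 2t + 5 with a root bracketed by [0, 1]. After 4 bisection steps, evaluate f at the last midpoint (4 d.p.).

-0.2258

f(0.5) = 3.375 > 0, so the root lies in [0.5, 1]
f(0.75) = 1.671875 > 0, so the root lies in [0.75, 1]
f(0.875) = 0.474609 > 0, so the root lies in [0.875, 1]
f(0.9375) = -0.2258 < 0, so the root lies in [0.875, 0.9375]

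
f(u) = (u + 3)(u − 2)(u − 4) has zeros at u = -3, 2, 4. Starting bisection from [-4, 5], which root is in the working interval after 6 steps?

u = 0.5 gives f = 18.375, positive; keep [-4, 0.5]
u = -1.75 gives f = 26.953125, positive; keep [-4, -1.75]
u = -2.875 gives f = 4.189453, positive; keep [-4, -2.875]
u = -3.4375 gives f = -17.6931, negative; keep [-3.4375, -2.875]
u = -3.15625 gives f = -5.7655, negative; keep [-3.15625, -2.875]
u = -3.015625 gives f = -0.5498, negative; keep [-3.015625, -2.875]

-3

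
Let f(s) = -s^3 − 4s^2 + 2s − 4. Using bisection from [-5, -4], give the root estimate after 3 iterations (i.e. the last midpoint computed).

s = -4.5 gives f = -2.875, negative; keep [-5, -4.5]
s = -4.75 gives f = 3.421875, positive; keep [-4.75, -4.5]
s = -4.625 gives f = 0.119141, positive; keep [-4.625, -4.5]

-4.625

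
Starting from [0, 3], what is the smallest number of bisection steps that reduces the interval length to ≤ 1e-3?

12

Width after n steps is 3/2^n. Need 2^n ≥ 3/1e-3 = 3000.
2^11 = 2048 < 3000 ≤ 2^12 = 4096, so n = 12.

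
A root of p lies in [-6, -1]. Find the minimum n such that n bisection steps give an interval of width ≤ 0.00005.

Width after n steps is 5/2^n. Need 2^n ≥ 5/0.00005 = 100000.
2^16 = 65536 < 100000 ≤ 2^17 = 131072, so n = 17.

17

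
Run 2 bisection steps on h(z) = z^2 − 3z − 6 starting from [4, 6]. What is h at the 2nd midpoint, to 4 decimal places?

midpoint 5: h = 4 > 0 → [4, 5]
midpoint 4.5: h = 0.75 > 0 → [4, 4.5]

0.7500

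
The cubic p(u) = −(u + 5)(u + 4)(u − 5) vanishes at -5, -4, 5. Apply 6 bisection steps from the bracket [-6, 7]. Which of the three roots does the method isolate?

5

p(0.5) = 111.375 > 0, so the root lies in [0.5, 7]
p(3.75) = 84.765625 > 0, so the root lies in [3.75, 7]
p(5.375) = -36.474609 < 0, so the root lies in [3.75, 5.375]
p(4.5625) = 35.822 > 0, so the root lies in [4.5625, 5.375]
p(4.96875) = 2.794 > 0, so the root lies in [4.96875, 5.375]
p(5.171875) = -16.0351 < 0, so the root lies in [4.96875, 5.171875]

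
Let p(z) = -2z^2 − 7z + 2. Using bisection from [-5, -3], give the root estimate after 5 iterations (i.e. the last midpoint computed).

midpoint -4: p = -2 < 0 → [-4, -3]
midpoint -3.5: p = 2 > 0 → [-4, -3.5]
midpoint -3.75: p = 0.125 > 0 → [-4, -3.75]
midpoint -3.875: p = -0.9062 < 0 → [-3.875, -3.75]
midpoint -3.8125: p = -0.3828 < 0 → [-3.8125, -3.75]

-3.8125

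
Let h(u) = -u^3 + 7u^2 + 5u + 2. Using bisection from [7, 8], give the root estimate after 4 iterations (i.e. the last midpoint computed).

7.6875

m = 7.5, h(m) = 11.375 (+); new bracket [7.5, 8]
m = 7.75, h(m) = -4.296875 (−); new bracket [7.5, 7.75]
m = 7.625, h(m) = 3.787109 (+); new bracket [7.625, 7.75]
m = 7.6875, h(m) = -0.1921 (−); new bracket [7.625, 7.6875]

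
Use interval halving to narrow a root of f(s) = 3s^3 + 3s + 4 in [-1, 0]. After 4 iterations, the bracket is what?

[-0.8125, -0.75]

f(-0.5) = 2.125 > 0, so the root lies in [-1, -0.5]
f(-0.75) = 0.484375 > 0, so the root lies in [-1, -0.75]
f(-0.875) = -0.634766 < 0, so the root lies in [-0.875, -0.75]
f(-0.8125) = -0.0466 < 0, so the root lies in [-0.8125, -0.75]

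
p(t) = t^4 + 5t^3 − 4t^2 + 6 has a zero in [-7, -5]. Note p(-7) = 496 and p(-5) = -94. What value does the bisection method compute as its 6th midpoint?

-5.65625

midpoint -6: p = 78 > 0 → [-6, -5]
midpoint -5.5: p = -31.8125 < 0 → [-6, -5.5]
midpoint -5.75: p = 16.332031 > 0 → [-5.75, -5.5]
midpoint -5.625: p = -9.3259 < 0 → [-5.75, -5.625]
midpoint -5.6875: p = 3.0938 > 0 → [-5.6875, -5.625]
midpoint -5.65625: p = -3.2168 < 0 → [-5.6875, -5.65625]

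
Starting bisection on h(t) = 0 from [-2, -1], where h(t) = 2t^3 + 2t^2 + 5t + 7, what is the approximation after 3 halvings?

-1.125

h(-1.5) = -2.75 < 0, so the root lies in [-1.5, -1]
h(-1.25) = -0.03125 < 0, so the root lies in [-1.25, -1]
h(-1.125) = 1.058594 > 0, so the root lies in [-1.25, -1.125]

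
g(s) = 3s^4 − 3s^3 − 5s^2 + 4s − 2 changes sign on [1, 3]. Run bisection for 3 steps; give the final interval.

m = 2, g(m) = 10 (+); new bracket [1, 2]
m = 1.5, g(m) = -2.1875 (−); new bracket [1.5, 2]
m = 1.75, g(m) = 1.746094 (+); new bracket [1.5, 1.75]

[1.5, 1.75]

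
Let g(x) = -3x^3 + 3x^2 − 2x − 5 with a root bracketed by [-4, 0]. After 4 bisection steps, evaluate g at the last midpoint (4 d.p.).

-0.5469

midpoint -2: g = 35 > 0 → [-2, 0]
midpoint -1: g = 3 > 0 → [-1, 0]
midpoint -0.5: g = -2.875 < 0 → [-1, -0.5]
midpoint -0.75: g = -0.5469 < 0 → [-1, -0.75]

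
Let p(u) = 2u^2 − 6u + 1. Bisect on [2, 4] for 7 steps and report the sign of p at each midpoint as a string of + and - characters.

m = 3, p(m) = 1 (+); new bracket [2, 3]
m = 2.5, p(m) = -1.5 (−); new bracket [2.5, 3]
m = 2.75, p(m) = -0.375 (−); new bracket [2.75, 3]
m = 2.875, p(m) = 0.2812 (+); new bracket [2.75, 2.875]
m = 2.8125, p(m) = -0.0547 (−); new bracket [2.8125, 2.875]
m = 2.84375, p(m) = 0.1113 (+); new bracket [2.8125, 2.84375]
m = 2.828125, p(m) = 0.0278 (+); new bracket [2.8125, 2.828125]

+--+-++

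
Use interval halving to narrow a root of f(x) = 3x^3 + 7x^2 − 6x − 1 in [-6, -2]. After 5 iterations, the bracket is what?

f(-4) = -57 < 0, so the root lies in [-4, -2]
f(-3) = -1 < 0, so the root lies in [-3, -2]
f(-2.5) = 10.875 > 0, so the root lies in [-3, -2.5]
f(-2.75) = 6.0469 > 0, so the root lies in [-3, -2.75]
f(-2.875) = 2.8184 > 0, so the root lies in [-3, -2.875]

[-3, -2.875]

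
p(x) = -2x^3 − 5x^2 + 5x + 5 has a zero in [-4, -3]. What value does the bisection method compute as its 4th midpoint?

-3.0625

midpoint -3.5: p = 12 > 0 → [-3.5, -3]
midpoint -3.25: p = 4.59375 > 0 → [-3.25, -3]
midpoint -3.125: p = 1.582031 > 0 → [-3.125, -3]
midpoint -3.0625: p = 0.2388 > 0 → [-3.0625, -3]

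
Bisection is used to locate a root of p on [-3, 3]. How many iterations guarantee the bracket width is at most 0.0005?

14

Width after n steps is 6/2^n. Need 2^n ≥ 6/0.0005 = 12000.
2^13 = 8192 < 12000 ≤ 2^14 = 16384, so n = 14.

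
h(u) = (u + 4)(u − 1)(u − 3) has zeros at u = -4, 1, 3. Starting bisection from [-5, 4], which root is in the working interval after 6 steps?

h(-0.5) = 18.375 > 0, so the root lies in [-5, -0.5]
h(-2.75) = 26.953125 > 0, so the root lies in [-5, -2.75]
h(-3.875) = 4.189453 > 0, so the root lies in [-5, -3.875]
h(-4.4375) = -17.6931 < 0, so the root lies in [-4.4375, -3.875]
h(-4.15625) = -5.7655 < 0, so the root lies in [-4.15625, -3.875]
h(-4.015625) = -0.5498 < 0, so the root lies in [-4.015625, -3.875]

-4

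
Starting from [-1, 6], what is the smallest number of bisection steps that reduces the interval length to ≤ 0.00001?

20

Width after n steps is 7/2^n. Need 2^n ≥ 7/0.00001 = 700000.
2^19 = 524288 < 700000 ≤ 2^20 = 1048576, so n = 20.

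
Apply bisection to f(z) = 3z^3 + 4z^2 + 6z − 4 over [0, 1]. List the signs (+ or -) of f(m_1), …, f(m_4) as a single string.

f(0.5) = 0.375 > 0, so the root lies in [0, 0.5]
f(0.25) = -2.203125 < 0, so the root lies in [0.25, 0.5]
f(0.375) = -1.029297 < 0, so the root lies in [0.375, 0.5]
f(0.4375) = -0.3582 < 0, so the root lies in [0.4375, 0.5]

+---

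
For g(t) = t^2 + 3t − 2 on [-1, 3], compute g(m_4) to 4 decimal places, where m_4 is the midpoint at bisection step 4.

m = 1, g(m) = 2 (+); new bracket [-1, 1]
m = 0, g(m) = -2 (−); new bracket [0, 1]
m = 0.5, g(m) = -0.25 (−); new bracket [0.5, 1]
m = 0.75, g(m) = 0.8125 (+); new bracket [0.5, 0.75]

0.8125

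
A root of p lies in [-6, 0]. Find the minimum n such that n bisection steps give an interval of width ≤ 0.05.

Width after n steps is 6/2^n. Need 2^n ≥ 6/0.05 = 120.
2^6 = 64 < 120 ≤ 2^7 = 128, so n = 7.

7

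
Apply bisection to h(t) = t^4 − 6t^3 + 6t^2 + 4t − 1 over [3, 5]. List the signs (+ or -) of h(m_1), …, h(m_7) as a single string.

h(4) = -17 < 0, so the root lies in [4, 5]
h(4.5) = 1.8125 > 0, so the root lies in [4, 4.5]
h(4.25) = -9.964844 < 0, so the root lies in [4.25, 4.5]
h(4.375) = -4.7341 < 0, so the root lies in [4.375, 4.5]
h(4.4375) = -1.6338 < 0, so the root lies in [4.4375, 4.5]
h(4.46875) = 0.045 > 0, so the root lies in [4.4375, 4.46875]
h(4.453125) = -0.8053 < 0, so the root lies in [4.453125, 4.46875]

-+---+-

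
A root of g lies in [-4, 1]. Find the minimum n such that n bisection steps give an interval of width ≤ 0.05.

7

Width after n steps is 5/2^n. Need 2^n ≥ 5/0.05 = 100.
2^6 = 64 < 100 ≤ 2^7 = 128, so n = 7.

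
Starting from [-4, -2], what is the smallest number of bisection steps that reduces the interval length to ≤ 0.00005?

16

Width after n steps is 2/2^n. Need 2^n ≥ 2/0.00005 = 40000.
2^15 = 32768 < 40000 ≤ 2^16 = 65536, so n = 16.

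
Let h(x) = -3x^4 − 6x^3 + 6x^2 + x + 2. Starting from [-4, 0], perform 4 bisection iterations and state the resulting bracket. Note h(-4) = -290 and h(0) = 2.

[-2.75, -2.5]

x = -2 gives h = 24, positive; keep [-4, -2]
x = -3 gives h = -28, negative; keep [-3, -2]
x = -2.5 gives h = 13.5625, positive; keep [-3, -2.5]
x = -2.75 gives h = -2.168, negative; keep [-2.75, -2.5]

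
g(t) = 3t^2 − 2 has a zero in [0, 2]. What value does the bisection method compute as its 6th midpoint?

0.84375

midpoint 1: g = 1 > 0 → [0, 1]
midpoint 0.5: g = -1.25 < 0 → [0.5, 1]
midpoint 0.75: g = -0.3125 < 0 → [0.75, 1]
midpoint 0.875: g = 0.2969 > 0 → [0.75, 0.875]
midpoint 0.8125: g = -0.0195 < 0 → [0.8125, 0.875]
midpoint 0.84375: g = 0.1357 > 0 → [0.8125, 0.84375]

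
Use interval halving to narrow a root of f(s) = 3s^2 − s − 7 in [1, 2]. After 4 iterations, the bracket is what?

[1.6875, 1.75]

midpoint 1.5: f = -1.75 < 0 → [1.5, 2]
midpoint 1.75: f = 0.4375 > 0 → [1.5, 1.75]
midpoint 1.625: f = -0.703125 < 0 → [1.625, 1.75]
midpoint 1.6875: f = -0.1445 < 0 → [1.6875, 1.75]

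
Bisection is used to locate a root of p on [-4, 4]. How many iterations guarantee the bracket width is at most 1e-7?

27

Width after n steps is 8/2^n. Need 2^n ≥ 8/1e-7 = 80000000.
2^26 = 67108864 < 80000000 ≤ 2^27 = 134217728, so n = 27.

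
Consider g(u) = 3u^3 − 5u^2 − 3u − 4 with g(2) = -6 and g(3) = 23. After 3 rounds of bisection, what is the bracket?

g(2.5) = 4.125 > 0, so the root lies in [2, 2.5]
g(2.25) = -1.890625 < 0, so the root lies in [2.25, 2.5]
g(2.375) = 0.861328 > 0, so the root lies in [2.25, 2.375]

[2.25, 2.375]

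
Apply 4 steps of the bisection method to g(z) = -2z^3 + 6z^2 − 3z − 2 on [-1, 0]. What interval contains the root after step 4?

m = -0.5, g(m) = 1.25 (+); new bracket [-0.5, 0]
m = -0.25, g(m) = -0.84375 (−); new bracket [-0.5, -0.25]
m = -0.375, g(m) = 0.074219 (+); new bracket [-0.375, -0.25]
m = -0.3125, g(m) = -0.4155 (−); new bracket [-0.375, -0.3125]

[-0.375, -0.3125]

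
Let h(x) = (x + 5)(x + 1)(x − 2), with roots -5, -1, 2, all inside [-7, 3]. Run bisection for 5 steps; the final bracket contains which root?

-5

x = -2 gives h = 12, positive; keep [-7, -2]
x = -4.5 gives h = 11.375, positive; keep [-7, -4.5]
x = -5.75 gives h = -27.609375, negative; keep [-5.75, -4.5]
x = -5.125 gives h = -3.6738, negative; keep [-5.125, -4.5]
x = -4.8125 gives h = 4.8699, positive; keep [-5.125, -4.8125]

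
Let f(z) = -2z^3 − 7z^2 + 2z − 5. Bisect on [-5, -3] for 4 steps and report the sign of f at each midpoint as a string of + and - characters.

z = -4 gives f = 3, positive; keep [-4, -3]
z = -3.5 gives f = -12, negative; keep [-4, -3.5]
z = -3.75 gives f = -5.46875, negative; keep [-4, -3.75]
z = -3.875 gives f = -1.4883, negative; keep [-4, -3.875]

+---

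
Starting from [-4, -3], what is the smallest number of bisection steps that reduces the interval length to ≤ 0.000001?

Width after n steps is 1/2^n. Need 2^n ≥ 1/0.000001 = 1000000.
2^19 = 524288 < 1000000 ≤ 2^20 = 1048576, so n = 20.

20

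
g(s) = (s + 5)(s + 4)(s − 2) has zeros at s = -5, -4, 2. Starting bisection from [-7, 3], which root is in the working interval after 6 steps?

g(-2) = -24 < 0, so the root lies in [-2, 3]
g(0.5) = -37.125 < 0, so the root lies in [0.5, 3]
g(1.75) = -9.703125 < 0, so the root lies in [1.75, 3]
g(2.375) = 17.6309 > 0, so the root lies in [1.75, 2.375]
g(2.0625) = 2.676 > 0, so the root lies in [1.75, 2.0625]
g(1.90625) = -3.8241 < 0, so the root lies in [1.90625, 2.0625]

2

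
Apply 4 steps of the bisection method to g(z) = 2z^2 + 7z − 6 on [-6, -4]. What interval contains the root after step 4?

g(-5) = 9 > 0, so the root lies in [-5, -4]
g(-4.5) = 3 > 0, so the root lies in [-4.5, -4]
g(-4.25) = 0.375 > 0, so the root lies in [-4.25, -4]
g(-4.125) = -0.8438 < 0, so the root lies in [-4.25, -4.125]

[-4.25, -4.125]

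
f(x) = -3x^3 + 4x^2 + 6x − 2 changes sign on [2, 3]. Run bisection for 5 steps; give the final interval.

[2.125, 2.15625]

midpoint 2.5: f = -8.875 < 0 → [2, 2.5]
midpoint 2.25: f = -2.421875 < 0 → [2, 2.25]
midpoint 2.125: f = 0.025391 > 0 → [2.125, 2.25]
midpoint 2.1875: f = -1.137 < 0 → [2.125, 2.1875]
midpoint 2.15625: f = -0.5407 < 0 → [2.125, 2.15625]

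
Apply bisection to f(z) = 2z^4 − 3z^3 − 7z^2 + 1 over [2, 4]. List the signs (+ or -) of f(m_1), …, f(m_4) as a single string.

f(3) = 19 > 0, so the root lies in [2, 3]
f(2.5) = -11.5 < 0, so the root lies in [2.5, 3]
f(2.75) = 0.054688 > 0, so the root lies in [2.5, 2.75]
f(2.625) = -6.5366 < 0, so the root lies in [2.625, 2.75]

+-+-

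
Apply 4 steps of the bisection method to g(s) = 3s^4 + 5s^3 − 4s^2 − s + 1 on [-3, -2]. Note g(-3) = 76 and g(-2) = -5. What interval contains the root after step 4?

m = -2.5, g(m) = 17.5625 (+); new bracket [-2.5, -2]
m = -2.25, g(m) = 2.933594 (+); new bracket [-2.25, -2]
m = -2.125, g(m) = -1.743408 (−); new bracket [-2.25, -2.125]
m = -2.1875, g(m) = 0.4024 (+); new bracket [-2.1875, -2.125]

[-2.1875, -2.125]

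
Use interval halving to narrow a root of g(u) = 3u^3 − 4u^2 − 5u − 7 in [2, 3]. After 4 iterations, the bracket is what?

m = 2.5, g(m) = 2.375 (+); new bracket [2, 2.5]
m = 2.25, g(m) = -4.328125 (−); new bracket [2.25, 2.5]
m = 2.375, g(m) = -1.248047 (−); new bracket [2.375, 2.5]
m = 2.4375, g(m) = 0.4934 (+); new bracket [2.375, 2.4375]

[2.375, 2.4375]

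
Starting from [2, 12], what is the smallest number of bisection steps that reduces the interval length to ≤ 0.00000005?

28

Width after n steps is 10/2^n. Need 2^n ≥ 10/0.00000005 = 200000000.
2^27 = 134217728 < 200000000 ≤ 2^28 = 268435456, so n = 28.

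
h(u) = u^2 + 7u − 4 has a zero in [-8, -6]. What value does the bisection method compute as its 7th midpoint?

-7.515625

h(-7) = -4 < 0, so the root lies in [-8, -7]
h(-7.5) = -0.25 < 0, so the root lies in [-8, -7.5]
h(-7.75) = 1.8125 > 0, so the root lies in [-7.75, -7.5]
h(-7.625) = 0.7656 > 0, so the root lies in [-7.625, -7.5]
h(-7.5625) = 0.2539 > 0, so the root lies in [-7.5625, -7.5]
h(-7.53125) = 0.001 > 0, so the root lies in [-7.53125, -7.5]
h(-7.515625) = -0.1248 < 0, so the root lies in [-7.53125, -7.515625]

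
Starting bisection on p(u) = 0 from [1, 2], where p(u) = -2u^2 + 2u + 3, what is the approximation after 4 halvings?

m = 1.5, p(m) = 1.5 (+); new bracket [1.5, 2]
m = 1.75, p(m) = 0.375 (+); new bracket [1.75, 2]
m = 1.875, p(m) = -0.28125 (−); new bracket [1.75, 1.875]
m = 1.8125, p(m) = 0.0547 (+); new bracket [1.8125, 1.875]

1.8125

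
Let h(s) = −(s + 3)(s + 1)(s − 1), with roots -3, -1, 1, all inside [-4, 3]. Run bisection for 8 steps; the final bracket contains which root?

1

h(-0.5) = 1.875 > 0, so the root lies in [-0.5, 3]
h(1.25) = -2.390625 < 0, so the root lies in [-0.5, 1.25]
h(0.375) = 2.900391 > 0, so the root lies in [0.375, 1.25]
h(0.8125) = 1.2957 > 0, so the root lies in [0.8125, 1.25]
h(1.03125) = -0.2559 < 0, so the root lies in [0.8125, 1.03125]
h(0.921875) = 0.5889 > 0, so the root lies in [0.921875, 1.03125]
h(0.9765625) = 0.1842 > 0, so the root lies in [0.9765625, 1.03125]
h(1.00390625) = -0.0313 < 0, so the root lies in [0.9765625, 1.00390625]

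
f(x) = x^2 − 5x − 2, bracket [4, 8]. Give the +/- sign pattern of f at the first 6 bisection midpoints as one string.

m = 6, f(m) = 4 (+); new bracket [4, 6]
m = 5, f(m) = -2 (−); new bracket [5, 6]
m = 5.5, f(m) = 0.75 (+); new bracket [5, 5.5]
m = 5.25, f(m) = -0.6875 (−); new bracket [5.25, 5.5]
m = 5.375, f(m) = 0.0156 (+); new bracket [5.25, 5.375]
m = 5.3125, f(m) = -0.3398 (−); new bracket [5.3125, 5.375]

+-+-+-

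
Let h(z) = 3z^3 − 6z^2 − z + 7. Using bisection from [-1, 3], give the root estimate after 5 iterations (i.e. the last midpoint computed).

-0.875

z = 1 gives h = 3, positive; keep [-1, 1]
z = 0 gives h = 7, positive; keep [-1, 0]
z = -0.5 gives h = 5.625, positive; keep [-1, -0.5]
z = -0.75 gives h = 3.1094, positive; keep [-1, -0.75]
z = -0.875 gives h = 1.2715, positive; keep [-1, -0.875]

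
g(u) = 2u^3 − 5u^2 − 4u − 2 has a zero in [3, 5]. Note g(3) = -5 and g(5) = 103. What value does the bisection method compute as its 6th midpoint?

u = 4 gives g = 30, positive; keep [3, 4]
u = 3.5 gives g = 8.5, positive; keep [3, 3.5]
u = 3.25 gives g = 0.84375, positive; keep [3, 3.25]
u = 3.125 gives g = -2.293, negative; keep [3.125, 3.25]
u = 3.1875 gives g = -0.7798, negative; keep [3.1875, 3.25]
u = 3.21875 gives g = 0.018, positive; keep [3.1875, 3.21875]

3.21875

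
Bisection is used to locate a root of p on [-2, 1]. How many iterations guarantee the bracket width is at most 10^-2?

Width after n steps is 3/2^n. Need 2^n ≥ 3/10^-2 = 300.
2^8 = 256 < 300 ≤ 2^9 = 512, so n = 9.

9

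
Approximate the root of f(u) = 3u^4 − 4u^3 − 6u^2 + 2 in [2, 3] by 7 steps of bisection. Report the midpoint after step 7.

2.1796875

midpoint 2.5: f = 19.1875 > 0 → [2, 2.5]
midpoint 2.25: f = 2.949219 > 0 → [2, 2.25]
midpoint 2.125: f = -2.303955 < 0 → [2.125, 2.25]
midpoint 2.1875: f = 0.1121 > 0 → [2.125, 2.1875]
midpoint 2.15625: f = -1.1465 < 0 → [2.15625, 2.1875]
midpoint 2.171875: f = -0.5301 < 0 → [2.171875, 2.1875]
midpoint 2.1796875: f = -0.2123 < 0 → [2.1796875, 2.1875]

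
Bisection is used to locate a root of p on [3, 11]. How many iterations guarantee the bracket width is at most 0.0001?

Width after n steps is 8/2^n. Need 2^n ≥ 8/0.0001 = 80000.
2^16 = 65536 < 80000 ≤ 2^17 = 131072, so n = 17.

17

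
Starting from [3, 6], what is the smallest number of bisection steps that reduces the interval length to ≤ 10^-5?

19

Width after n steps is 3/2^n. Need 2^n ≥ 3/10^-5 = 300000.
2^18 = 262144 < 300000 ≤ 2^19 = 524288, so n = 19.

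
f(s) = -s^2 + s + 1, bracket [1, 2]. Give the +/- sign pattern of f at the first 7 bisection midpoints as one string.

m = 1.5, f(m) = 0.25 (+); new bracket [1.5, 2]
m = 1.75, f(m) = -0.3125 (−); new bracket [1.5, 1.75]
m = 1.625, f(m) = -0.015625 (−); new bracket [1.5, 1.625]
m = 1.5625, f(m) = 0.1211 (+); new bracket [1.5625, 1.625]
m = 1.59375, f(m) = 0.0537 (+); new bracket [1.59375, 1.625]
m = 1.609375, f(m) = 0.0193 (+); new bracket [1.609375, 1.625]
m = 1.6171875, f(m) = 0.0019 (+); new bracket [1.6171875, 1.625]

+--++++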